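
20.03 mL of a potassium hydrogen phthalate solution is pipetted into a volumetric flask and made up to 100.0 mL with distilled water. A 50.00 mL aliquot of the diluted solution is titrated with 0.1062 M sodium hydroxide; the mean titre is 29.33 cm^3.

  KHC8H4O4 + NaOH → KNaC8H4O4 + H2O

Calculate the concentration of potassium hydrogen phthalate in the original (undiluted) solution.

n(NaOH) = 0.02933 × 0.1062 = 3.115 × 10^-3 mol
n(KHC8H4O4) in the aliquot = 3.115 × 10^-3 mol (1:1 ratio)
[KHC8H4O4]_dilute = 3.115 × 10^-3 / 0.05000 = 0.06230 mol/L
Dilution factor = 100.0 / 20.03 = 4.993
[KHC8H4O4]_stock = 0.06230 × 4.993 = 0.3110 mol/L

0.3110 M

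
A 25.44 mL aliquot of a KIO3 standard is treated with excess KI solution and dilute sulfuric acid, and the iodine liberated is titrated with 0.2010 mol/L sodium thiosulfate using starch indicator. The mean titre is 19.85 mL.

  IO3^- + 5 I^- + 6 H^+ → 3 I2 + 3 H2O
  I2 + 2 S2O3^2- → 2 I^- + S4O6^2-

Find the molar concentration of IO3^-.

0.02614 mol/L

n(S2O3^2-) = 0.01985 × 0.2010 = 3.990 × 10^-3 mol
n(I2) = n(S2O3^2-)/2 = 1.995 × 10^-3 mol
From the 1:3 ratio, n(IO3^-) in the aliquot = 1/3 × 1.995 × 10^-3 = 6.650 × 10^-4 mol
[IO3^-] = 6.650 × 10^-4 / 0.02544 = 0.02614 mol/L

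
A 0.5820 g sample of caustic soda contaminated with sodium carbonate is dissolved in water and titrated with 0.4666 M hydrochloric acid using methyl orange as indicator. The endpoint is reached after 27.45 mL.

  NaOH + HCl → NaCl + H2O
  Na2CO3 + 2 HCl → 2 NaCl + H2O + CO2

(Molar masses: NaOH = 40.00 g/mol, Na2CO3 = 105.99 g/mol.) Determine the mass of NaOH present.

0.2979 g

n(HCl) = 0.02745 × 0.4666 = 0.01281 mol
Let x = n(NaOH), y = n(Na2CO3).
Titrant: 1x + 2y = 0.01281;  mass: 40.00x + 105.99y = 0.5820
Solving, x = 7.447 × 10^-3 mol, y = 2.681 × 10^-3 mol
mass of NaOH = 7.447 × 10^-3 × 40.00 = 0.2979 g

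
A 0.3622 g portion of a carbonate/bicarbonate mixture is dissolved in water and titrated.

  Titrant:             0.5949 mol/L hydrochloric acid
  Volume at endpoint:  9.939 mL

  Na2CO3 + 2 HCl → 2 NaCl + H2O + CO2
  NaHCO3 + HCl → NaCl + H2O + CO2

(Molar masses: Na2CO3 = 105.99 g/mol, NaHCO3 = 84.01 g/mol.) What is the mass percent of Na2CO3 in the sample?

63.46 %

n(HCl) = 0.009939 × 0.5949 = 5.913 × 10^-3 mol
Let x = n(Na2CO3), y = n(NaHCO3).
Titrant: 2x + 1y = 5.913 × 10^-3;  mass: 105.99x + 84.01y = 0.3622
Solving, x = 2.169 × 10^-3 mol, y = 1.575 × 10^-3 mol
mass of Na2CO3 = 2.169 × 10^-3 × 105.99 = 0.2299 g
% Na2CO3 = 0.2299 / 0.3622 × 100 = 63.46 %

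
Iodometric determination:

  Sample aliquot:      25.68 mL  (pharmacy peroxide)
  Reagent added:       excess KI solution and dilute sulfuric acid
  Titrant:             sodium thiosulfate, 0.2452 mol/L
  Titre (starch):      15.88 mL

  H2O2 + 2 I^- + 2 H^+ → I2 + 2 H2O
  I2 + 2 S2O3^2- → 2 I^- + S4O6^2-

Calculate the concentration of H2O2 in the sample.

n(S2O3^2-) = 0.01588 × 0.2452 = 3.894 × 10^-3 mol
n(I2) = n(S2O3^2-)/2 = 1.947 × 10^-3 mol
n(H2O2) in the aliquot = 1.947 × 10^-3 mol (1:1 ratio)
[H2O2] = 1.947 × 10^-3 / 0.02568 = 0.07581 mol/L

0.07581 mol/L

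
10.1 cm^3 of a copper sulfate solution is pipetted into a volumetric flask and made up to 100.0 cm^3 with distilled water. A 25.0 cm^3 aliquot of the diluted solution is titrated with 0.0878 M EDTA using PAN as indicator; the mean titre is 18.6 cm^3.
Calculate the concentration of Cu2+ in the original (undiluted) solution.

0.647 M

Cu^2+ + EDTA^4- → [Cu(EDTA)]^2-
n(EDTA) = 0.0186 × 0.0878 = 1.63 × 10^-3 mol
n(Cu2+) in the aliquot = 1.63 × 10^-3 mol (1:1 ratio)
[Cu2+]_dilute = 1.63 × 10^-3 / 0.0250 = 0.0653 mol/L
Dilution factor = 100.0 / 10.1 = 9.901
[Cu2+]_stock = 0.0653 × 9.901 = 0.647 mol/L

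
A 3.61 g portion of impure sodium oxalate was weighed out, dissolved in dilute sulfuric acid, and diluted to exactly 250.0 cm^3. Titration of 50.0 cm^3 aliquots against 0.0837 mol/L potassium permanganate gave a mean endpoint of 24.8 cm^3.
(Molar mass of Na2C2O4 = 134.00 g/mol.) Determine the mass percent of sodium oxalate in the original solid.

96.3 %

2 MnO4^- + 5 C2O4^2- + 16 H^+ → 2 Mn^2+ + 10 CO2 + 8 H2O
n(KMnO4) per titration = 0.0248 × 0.0837 = 2.08 × 10^-3 mol
From the 5:2 ratio, n(Na2C2O4) in each aliquot = 5/2 × 2.08 × 10^-3 = 5.19 × 10^-3 mol
n(Na2C2O4) in the whole flask = 5.19 × 10^-3 × 250.0/50.0 = 0.0259 mol
mass of Na2C2O4 = 0.0259 × 134.00 = 3.48 g
% Na2C2O4 = 3.48 / 3.61 × 100 = 96.3 %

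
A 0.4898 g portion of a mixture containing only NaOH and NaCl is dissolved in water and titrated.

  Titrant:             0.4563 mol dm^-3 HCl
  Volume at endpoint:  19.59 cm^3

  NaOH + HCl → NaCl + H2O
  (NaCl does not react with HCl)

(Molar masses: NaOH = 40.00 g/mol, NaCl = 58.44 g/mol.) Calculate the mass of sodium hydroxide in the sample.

n(HCl) = 0.01959 × 0.4563 = 8.939 × 10^-3 mol
Let x = n(NaOH), y = n(NaCl).
Titrant: 1x = 8.939 × 10^-3;  mass: 40.00x + 58.44y = 0.4898
Solving, x = 8.939 × 10^-3 mol, y = 2.263 × 10^-3 mol
mass of NaOH = 8.939 × 10^-3 × 40.00 = 0.3576 g

0.3576 g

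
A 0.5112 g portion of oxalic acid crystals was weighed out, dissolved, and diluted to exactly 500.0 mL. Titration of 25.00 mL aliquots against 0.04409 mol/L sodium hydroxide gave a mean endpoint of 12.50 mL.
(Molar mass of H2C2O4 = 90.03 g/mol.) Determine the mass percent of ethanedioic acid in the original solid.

H2C2O4 + 2 NaOH → Na2C2O4 + 2 H2O
n(NaOH) per titration = 0.01250 × 0.04409 = 5.511 × 10^-4 mol
From the 1:2 ratio, n(H2C2O4) in each aliquot = 1/2 × 5.511 × 10^-4 = 2.756 × 10^-4 mol
n(H2C2O4) in the whole flask = 2.756 × 10^-4 × 500.0/25.00 = 5.511 × 10^-3 mol
mass of H2C2O4 = 5.511 × 10^-3 × 90.03 = 0.4962 g
% H2C2O4 = 0.4962 / 0.5112 × 100 = 97.06 %

97.06 %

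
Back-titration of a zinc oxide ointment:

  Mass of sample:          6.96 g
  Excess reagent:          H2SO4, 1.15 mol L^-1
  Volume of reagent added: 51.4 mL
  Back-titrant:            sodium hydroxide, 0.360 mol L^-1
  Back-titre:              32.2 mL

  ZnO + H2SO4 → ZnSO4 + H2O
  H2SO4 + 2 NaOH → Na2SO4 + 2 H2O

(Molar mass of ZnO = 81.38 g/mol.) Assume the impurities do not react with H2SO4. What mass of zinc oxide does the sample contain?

4.34 g

n(H2SO4) added = 0.0514 × 1.15 = 0.0591 mol
n(NaOH) used in back-titration = 0.0322 × 0.360 = 0.0116 mol
From the 1:2 ratio, n(H2SO4) left over = 1/2 × 0.0116 = 5.80 × 10^-3 mol
n(H2SO4) consumed by analyte = 0.0591 − 5.80 × 10^-3 = 0.0533 mol
n(ZnO) = 0.0533 mol (1:1 ratio)
mass of ZnO = 0.0533 × 81.38 = 4.34 g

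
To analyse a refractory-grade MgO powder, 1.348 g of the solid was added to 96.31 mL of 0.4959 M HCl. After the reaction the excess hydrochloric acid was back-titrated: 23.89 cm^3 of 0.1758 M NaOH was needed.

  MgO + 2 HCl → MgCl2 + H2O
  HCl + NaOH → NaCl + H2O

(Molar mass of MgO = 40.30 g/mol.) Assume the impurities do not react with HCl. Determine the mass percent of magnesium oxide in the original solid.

65.11 %

n(HCl) added = 0.09631 × 0.4959 = 0.04776 mol
n(NaOH) used in back-titration = 0.02389 × 0.1758 = 4.200 × 10^-3 mol
n(HCl) left over = 4.200 × 10^-3 mol (1:1 ratio)
n(HCl) consumed by analyte = 0.04776 − 4.200 × 10^-3 = 0.04356 mol
From the 1:2 ratio, n(MgO) = 1/2 × 0.04356 = 0.02178 mol
mass of MgO = 0.02178 × 40.30 = 0.8777 g
% MgO = 0.8777 / 1.348 × 100 = 65.11 %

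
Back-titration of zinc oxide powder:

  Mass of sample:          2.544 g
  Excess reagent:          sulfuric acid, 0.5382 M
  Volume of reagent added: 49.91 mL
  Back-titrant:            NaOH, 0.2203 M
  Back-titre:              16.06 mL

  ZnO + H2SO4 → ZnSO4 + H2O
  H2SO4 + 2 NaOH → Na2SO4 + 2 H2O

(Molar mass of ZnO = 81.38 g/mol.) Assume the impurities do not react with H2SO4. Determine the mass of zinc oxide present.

n(H2SO4) added = 0.04991 × 0.5382 = 0.02686 mol
n(NaOH) used in back-titration = 0.01606 × 0.2203 = 3.538 × 10^-3 mol
From the 1:2 ratio, n(H2SO4) left over = 1/2 × 3.538 × 10^-3 = 1.769 × 10^-3 mol
n(H2SO4) consumed by analyte = 0.02686 − 1.769 × 10^-3 = 0.02509 mol
n(ZnO) = 0.02509 mol (1:1 ratio)
mass of ZnO = 0.02509 × 81.38 = 2.042 g

2.042 g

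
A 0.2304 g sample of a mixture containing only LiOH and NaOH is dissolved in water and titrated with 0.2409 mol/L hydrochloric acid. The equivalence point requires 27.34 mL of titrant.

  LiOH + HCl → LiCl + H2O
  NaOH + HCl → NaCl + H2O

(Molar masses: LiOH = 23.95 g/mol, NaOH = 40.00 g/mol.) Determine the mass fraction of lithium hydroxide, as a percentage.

21.40 %

n(HCl) = 0.02734 × 0.2409 = 6.586 × 10^-3 mol
Let x = n(LiOH), y = n(NaOH).
Titrant: 1x + 1y = 6.586 × 10^-3;  mass: 23.95x + 40.00y = 0.2304
Solving, x = 2.059 × 10^-3 mol, y = 4.527 × 10^-3 mol
mass of LiOH = 2.059 × 10^-3 × 23.95 = 0.04931 g
% LiOH = 0.04931 / 0.2304 × 100 = 21.40 %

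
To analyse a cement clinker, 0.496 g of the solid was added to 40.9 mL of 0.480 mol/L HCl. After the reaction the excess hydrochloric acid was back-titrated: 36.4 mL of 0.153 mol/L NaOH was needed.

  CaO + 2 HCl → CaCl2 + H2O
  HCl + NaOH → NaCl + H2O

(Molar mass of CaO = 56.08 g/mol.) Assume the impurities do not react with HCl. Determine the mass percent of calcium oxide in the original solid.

79.5 %

n(HCl) added = 0.0409 × 0.480 = 0.0196 mol
n(NaOH) used in back-titration = 0.0364 × 0.153 = 5.57 × 10^-3 mol
n(HCl) left over = 5.57 × 10^-3 mol (1:1 ratio)
n(HCl) consumed by analyte = 0.0196 − 5.57 × 10^-3 = 0.0141 mol
From the 1:2 ratio, n(CaO) = 1/2 × 0.0141 = 7.03 × 10^-3 mol
mass of CaO = 7.03 × 10^-3 × 56.08 = 0.394 g
% CaO = 0.394 / 0.496 × 100 = 79.5 %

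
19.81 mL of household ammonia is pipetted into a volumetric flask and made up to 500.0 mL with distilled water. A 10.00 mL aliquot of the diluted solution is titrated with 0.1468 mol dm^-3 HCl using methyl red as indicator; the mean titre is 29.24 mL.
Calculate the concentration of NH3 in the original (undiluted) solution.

NH3 + HCl → NH4Cl
n(HCl) = 0.02924 × 0.1468 = 4.292 × 10^-3 mol
n(NH3) in the aliquot = 4.292 × 10^-3 mol (1:1 ratio)
[NH3]_dilute = 4.292 × 10^-3 / 0.01000 = 0.4292 mol/L
Dilution factor = 500.0 / 19.81 = 25.24
[NH3]_stock = 0.4292 × 25.24 = 10.83 mol/L

10.83 mol/L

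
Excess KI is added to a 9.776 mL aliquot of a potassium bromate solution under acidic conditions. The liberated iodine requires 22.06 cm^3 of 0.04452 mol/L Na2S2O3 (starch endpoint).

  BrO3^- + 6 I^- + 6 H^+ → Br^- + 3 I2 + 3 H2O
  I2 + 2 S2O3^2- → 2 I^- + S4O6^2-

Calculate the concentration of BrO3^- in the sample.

0.01674 mol/L

n(S2O3^2-) = 0.02206 × 0.04452 = 9.821 × 10^-4 mol
n(I2) = n(S2O3^2-)/2 = 4.911 × 10^-4 mol
From the 1:3 ratio, n(BrO3^-) in the aliquot = 1/3 × 4.911 × 10^-4 = 1.637 × 10^-4 mol
[BrO3^-] = 1.637 × 10^-4 / 0.009776 = 0.01674 mol/L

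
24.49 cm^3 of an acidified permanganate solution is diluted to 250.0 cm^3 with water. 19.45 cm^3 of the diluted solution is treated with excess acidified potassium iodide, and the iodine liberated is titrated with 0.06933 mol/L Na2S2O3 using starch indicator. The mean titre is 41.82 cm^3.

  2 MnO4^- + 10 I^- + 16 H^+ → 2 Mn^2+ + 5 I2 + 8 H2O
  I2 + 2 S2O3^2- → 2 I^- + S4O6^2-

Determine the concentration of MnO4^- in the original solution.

0.3043 mol/L

n(S2O3^2-) = 0.04182 × 0.06933 = 2.899 × 10^-3 mol
n(I2) = n(S2O3^2-)/2 = 1.450 × 10^-3 mol
From the 2:5 ratio, n(MnO4^-) in the aliquot = 2/5 × 1.450 × 10^-3 = 5.799 × 10^-4 mol
[MnO4^-]_dilute = 5.799 × 10^-4 / 0.01945 = 0.02981 mol/L
[MnO4^-]_original = 0.02981 × 250.0/24.49 = 0.3043 mol/L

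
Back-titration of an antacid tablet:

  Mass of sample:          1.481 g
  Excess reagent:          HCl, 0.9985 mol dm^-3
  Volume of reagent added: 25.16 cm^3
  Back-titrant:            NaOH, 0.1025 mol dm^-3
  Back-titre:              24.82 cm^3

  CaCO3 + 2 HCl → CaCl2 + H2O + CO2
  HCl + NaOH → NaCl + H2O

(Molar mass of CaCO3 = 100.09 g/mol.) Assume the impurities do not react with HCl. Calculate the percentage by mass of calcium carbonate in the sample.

n(HCl) added = 0.02516 × 0.9985 = 0.02512 mol
n(NaOH) used in back-titration = 0.02482 × 0.1025 = 2.544 × 10^-3 mol
n(HCl) left over = 2.544 × 10^-3 mol (1:1 ratio)
n(HCl) consumed by analyte = 0.02512 − 2.544 × 10^-3 = 0.02258 mol
From the 1:2 ratio, n(CaCO3) = 1/2 × 0.02258 = 0.01129 mol
mass of CaCO3 = 0.01129 × 100.09 = 1.130 g
% CaCO3 = 1.130 / 1.481 × 100 = 76.29 %

76.29 %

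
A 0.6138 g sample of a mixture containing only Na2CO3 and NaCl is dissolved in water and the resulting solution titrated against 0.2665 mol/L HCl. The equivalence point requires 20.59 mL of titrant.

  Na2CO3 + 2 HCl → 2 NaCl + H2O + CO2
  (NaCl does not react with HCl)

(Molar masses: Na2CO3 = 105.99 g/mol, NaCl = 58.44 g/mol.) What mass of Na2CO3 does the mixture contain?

0.2908 g

n(HCl) = 0.02059 × 0.2665 = 5.487 × 10^-3 mol
Let x = n(Na2CO3), y = n(NaCl).
Titrant: 2x = 5.487 × 10^-3;  mass: 105.99x + 58.44y = 0.6138
Solving, x = 2.744 × 10^-3 mol, y = 5.527 × 10^-3 mol
mass of Na2CO3 = 2.744 × 10^-3 × 105.99 = 0.2908 g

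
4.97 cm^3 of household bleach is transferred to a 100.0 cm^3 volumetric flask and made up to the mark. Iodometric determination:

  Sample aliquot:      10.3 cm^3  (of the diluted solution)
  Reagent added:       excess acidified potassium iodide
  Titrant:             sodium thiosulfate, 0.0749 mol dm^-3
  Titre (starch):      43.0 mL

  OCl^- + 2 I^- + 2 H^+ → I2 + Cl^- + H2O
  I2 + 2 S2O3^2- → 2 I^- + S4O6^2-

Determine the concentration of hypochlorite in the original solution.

3.15 mol/L

n(S2O3^2-) = 0.0430 × 0.0749 = 3.22 × 10^-3 mol
n(I2) = n(S2O3^2-)/2 = 1.61 × 10^-3 mol
n(OCl^-) in the aliquot = 1.61 × 10^-3 mol (1:1 ratio)
[OCl^-]_dilute = 1.61 × 10^-3 / 0.0103 = 0.156 mol/L
[OCl^-]_original = 0.156 × 100.0/4.97 = 3.15 mol/L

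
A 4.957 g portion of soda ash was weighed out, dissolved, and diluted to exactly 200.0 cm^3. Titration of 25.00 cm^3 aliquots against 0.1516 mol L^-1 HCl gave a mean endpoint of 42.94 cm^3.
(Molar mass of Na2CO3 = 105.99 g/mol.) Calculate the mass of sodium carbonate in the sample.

2.760 g

Na2CO3 + 2 HCl → 2 NaCl + H2O + CO2
n(HCl) per titration = 0.04294 × 0.1516 = 6.510 × 10^-3 mol
From the 1:2 ratio, n(Na2CO3) in each aliquot = 1/2 × 6.510 × 10^-3 = 3.255 × 10^-3 mol
n(Na2CO3) in the whole flask = 3.255 × 10^-3 × 200.0/25.00 = 0.02604 mol
mass of Na2CO3 = 0.02604 × 105.99 = 2.760 g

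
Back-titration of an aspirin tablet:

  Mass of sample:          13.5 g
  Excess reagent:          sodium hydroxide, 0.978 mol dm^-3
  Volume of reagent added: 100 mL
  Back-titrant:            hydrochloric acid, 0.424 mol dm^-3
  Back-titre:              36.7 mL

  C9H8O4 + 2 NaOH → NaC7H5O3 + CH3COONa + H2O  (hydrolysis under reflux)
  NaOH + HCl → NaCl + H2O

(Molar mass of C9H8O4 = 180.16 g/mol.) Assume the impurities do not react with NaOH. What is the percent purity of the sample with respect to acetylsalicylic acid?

54.9 %

n(NaOH) added = 0.100 × 0.978 = 0.0978 mol
n(HCl) used in back-titration = 0.0367 × 0.424 = 0.0156 mol
n(NaOH) left over = 0.0156 mol (1:1 ratio)
n(NaOH) consumed by analyte = 0.0978 − 0.0156 = 0.0822 mol
From the 1:2 ratio, n(C9H8O4) = 1/2 × 0.0822 = 0.0411 mol
mass of C9H8O4 = 0.0411 × 180.16 = 7.41 g
% C9H8O4 = 7.41 / 13.5 × 100 = 54.9 %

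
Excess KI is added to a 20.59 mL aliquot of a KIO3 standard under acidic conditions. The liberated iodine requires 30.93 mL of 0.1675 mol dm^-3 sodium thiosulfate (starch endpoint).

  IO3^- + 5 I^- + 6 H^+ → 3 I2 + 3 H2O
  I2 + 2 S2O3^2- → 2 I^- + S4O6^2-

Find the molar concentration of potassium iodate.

n(S2O3^2-) = 0.03093 × 0.1675 = 5.181 × 10^-3 mol
n(I2) = n(S2O3^2-)/2 = 2.590 × 10^-3 mol
From the 1:3 ratio, n(IO3^-) in the aliquot = 1/3 × 2.590 × 10^-3 = 8.635 × 10^-4 mol
[IO3^-] = 8.635 × 10^-4 / 0.02059 = 0.04194 mol/L

0.04194 mol/L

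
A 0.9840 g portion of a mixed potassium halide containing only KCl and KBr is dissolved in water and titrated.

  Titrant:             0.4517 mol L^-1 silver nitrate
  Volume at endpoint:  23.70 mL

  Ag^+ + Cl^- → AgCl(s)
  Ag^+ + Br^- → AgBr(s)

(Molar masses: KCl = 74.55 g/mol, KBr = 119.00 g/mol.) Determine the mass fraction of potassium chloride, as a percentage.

n(AgNO3) = 0.02370 × 0.4517 = 0.01071 mol
Let x = n(KCl), y = n(KBr).
Titrant: 1x + 1y = 0.01071;  mass: 74.55x + 119.00y = 0.9840
Solving, x = 6.523 × 10^-3 mol, y = 4.183 × 10^-3 mol
mass of KCl = 6.523 × 10^-3 × 74.55 = 0.4863 g
% KCl = 0.4863 / 0.9840 × 100 = 49.42 %

49.42 %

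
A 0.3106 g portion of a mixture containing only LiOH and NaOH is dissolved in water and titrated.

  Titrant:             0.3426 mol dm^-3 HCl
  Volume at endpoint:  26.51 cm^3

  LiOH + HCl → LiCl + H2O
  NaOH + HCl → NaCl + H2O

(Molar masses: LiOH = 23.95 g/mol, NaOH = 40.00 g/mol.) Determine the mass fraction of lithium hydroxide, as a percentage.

25.32 %

n(HCl) = 0.02651 × 0.3426 = 9.082 × 10^-3 mol
Let x = n(LiOH), y = n(NaOH).
Titrant: 1x + 1y = 9.082 × 10^-3;  mass: 23.95x + 40.00y = 0.3106
Solving, x = 3.283 × 10^-3 mol, y = 5.799 × 10^-3 mol
mass of LiOH = 3.283 × 10^-3 × 23.95 = 0.07863 g
% LiOH = 0.07863 / 0.3106 × 100 = 25.32 %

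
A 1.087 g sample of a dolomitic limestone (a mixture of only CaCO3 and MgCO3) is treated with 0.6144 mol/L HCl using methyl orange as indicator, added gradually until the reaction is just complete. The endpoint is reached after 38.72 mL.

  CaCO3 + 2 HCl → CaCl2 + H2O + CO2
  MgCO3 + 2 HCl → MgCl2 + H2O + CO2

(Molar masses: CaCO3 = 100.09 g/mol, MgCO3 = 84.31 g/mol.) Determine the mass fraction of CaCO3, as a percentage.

49.10 %

n(HCl) = 0.03872 × 0.6144 = 0.02379 mol
Let x = n(CaCO3), y = n(MgCO3).
Titrant: 2x + 2y = 0.02379;  mass: 100.09x + 84.31y = 1.087
Solving, x = 5.333 × 10^-3 mol, y = 6.562 × 10^-3 mol
mass of CaCO3 = 5.333 × 10^-3 × 100.09 = 0.5338 g
% CaCO3 = 0.5338 / 1.087 × 100 = 49.10 %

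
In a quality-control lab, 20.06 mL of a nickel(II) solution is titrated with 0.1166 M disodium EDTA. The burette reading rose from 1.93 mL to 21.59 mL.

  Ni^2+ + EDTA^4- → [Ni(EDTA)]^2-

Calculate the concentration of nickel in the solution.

0.1143 M

n(EDTA) = 0.01966 L × 0.1166 mol/L = 2.292 × 10^-3 mol
n(Ni2+) = 2.292 × 10^-3 mol (1:1 mole ratio)
[Ni2+] = 2.292 × 10^-3 mol / 0.02006 L = 0.1143 mol/L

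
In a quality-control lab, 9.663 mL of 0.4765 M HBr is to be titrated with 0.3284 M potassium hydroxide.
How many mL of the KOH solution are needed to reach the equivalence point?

HBr + KOH → KBr + H2O
n(HBr) = 0.009663 L × 0.4765 mol/L = 4.604 × 10^-3 mol
n(KOH) = 4.604 × 10^-3 mol (1:1 stoichiometry)
V(KOH) = 4.604 × 10^-3 mol / 0.3284 mol/L = 0.01402 L = 14.02 mL

14.02 mL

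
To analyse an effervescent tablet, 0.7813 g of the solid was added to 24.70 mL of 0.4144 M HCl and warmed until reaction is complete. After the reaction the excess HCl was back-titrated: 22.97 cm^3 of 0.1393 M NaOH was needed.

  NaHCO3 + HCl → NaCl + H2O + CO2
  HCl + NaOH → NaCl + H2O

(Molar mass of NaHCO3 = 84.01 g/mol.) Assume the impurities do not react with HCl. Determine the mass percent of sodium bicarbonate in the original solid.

n(HCl) added = 0.02470 × 0.4144 = 0.01024 mol
n(NaOH) used in back-titration = 0.02297 × 0.1393 = 3.200 × 10^-3 mol
n(HCl) left over = 3.200 × 10^-3 mol (1:1 ratio)
n(HCl) consumed by analyte = 0.01024 − 3.200 × 10^-3 = 7.036 × 10^-3 mol
n(NaHCO3) = 7.036 × 10^-3 mol (1:1 ratio)
mass of NaHCO3 = 7.036 × 10^-3 × 84.01 = 0.5911 g
% NaHCO3 = 0.5911 / 0.7813 × 100 = 75.65 %

75.65 %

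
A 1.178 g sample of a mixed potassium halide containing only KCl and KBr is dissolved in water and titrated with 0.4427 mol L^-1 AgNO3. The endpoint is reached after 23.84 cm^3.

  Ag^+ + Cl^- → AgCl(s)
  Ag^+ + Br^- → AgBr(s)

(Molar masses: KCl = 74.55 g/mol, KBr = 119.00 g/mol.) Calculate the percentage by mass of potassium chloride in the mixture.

n(AgNO3) = 0.02384 × 0.4427 = 0.01055 mol
Let x = n(KCl), y = n(KBr).
Titrant: 1x + 1y = 0.01055;  mass: 74.55x + 119.00y = 1.178
Solving, x = 1.753 × 10^-3 mol, y = 8.801 × 10^-3 mol
mass of KCl = 1.753 × 10^-3 × 74.55 = 0.1307 g
% KCl = 0.1307 / 1.178 × 100 = 11.09 %

11.09 %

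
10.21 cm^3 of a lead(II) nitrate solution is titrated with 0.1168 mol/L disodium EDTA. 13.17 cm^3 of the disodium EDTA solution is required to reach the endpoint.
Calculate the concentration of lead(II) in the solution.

0.1507 mol/L

Pb^2+ + EDTA^4- → [Pb(EDTA)]^2-
n(EDTA) = 0.01317 L × 0.1168 mol/L = 1.538 × 10^-3 mol
n(Pb2+) = 1.538 × 10^-3 mol (1:1 mole ratio)
[Pb2+] = 1.538 × 10^-3 mol / 0.01021 L = 0.1507 mol/L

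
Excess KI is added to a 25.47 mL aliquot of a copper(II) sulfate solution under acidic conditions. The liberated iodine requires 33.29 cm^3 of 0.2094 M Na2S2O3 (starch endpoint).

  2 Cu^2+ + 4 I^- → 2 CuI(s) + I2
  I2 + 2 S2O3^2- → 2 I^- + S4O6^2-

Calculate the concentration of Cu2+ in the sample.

n(S2O3^2-) = 0.03329 × 0.2094 = 6.971 × 10^-3 mol
n(I2) = n(S2O3^2-)/2 = 3.485 × 10^-3 mol
From the 2:1 ratio, n(Cu2+) in the aliquot = 2/1 × 3.485 × 10^-3 = 6.971 × 10^-3 mol
[Cu2+] = 6.971 × 10^-3 / 0.02547 = 0.2737 mol/L

0.2737 M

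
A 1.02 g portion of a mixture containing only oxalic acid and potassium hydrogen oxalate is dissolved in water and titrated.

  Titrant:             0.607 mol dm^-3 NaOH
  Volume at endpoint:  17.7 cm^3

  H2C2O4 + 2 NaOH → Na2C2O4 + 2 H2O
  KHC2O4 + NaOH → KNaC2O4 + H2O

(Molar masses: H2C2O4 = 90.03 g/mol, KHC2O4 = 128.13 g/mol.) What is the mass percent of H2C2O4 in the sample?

18.9 %

n(NaOH) = 0.0177 × 0.607 = 0.0107 mol
Let x = n(H2C2O4), y = n(KHC2O4).
Titrant: 2x + 1y = 0.0107;  mass: 90.03x + 128.13y = 1.02
Solving, x = 2.15 × 10^-3 mol, y = 6.45 × 10^-3 mol
mass of H2C2O4 = 2.15 × 10^-3 × 90.03 = 0.193 g
% H2C2O4 = 0.193 / 1.02 × 100 = 18.9 %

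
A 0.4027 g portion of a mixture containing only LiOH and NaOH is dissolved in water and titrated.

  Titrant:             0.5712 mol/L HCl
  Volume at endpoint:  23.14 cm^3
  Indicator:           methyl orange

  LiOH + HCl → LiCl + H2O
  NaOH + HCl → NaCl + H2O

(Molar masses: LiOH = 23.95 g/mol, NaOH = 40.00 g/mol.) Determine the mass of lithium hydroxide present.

n(HCl) = 0.02314 × 0.5712 = 0.01322 mol
Let x = n(LiOH), y = n(NaOH).
Titrant: 1x + 1y = 0.01322;  mass: 23.95x + 40.00y = 0.4027
Solving, x = 7.851 × 10^-3 mol, y = 5.367 × 10^-3 mol
mass of LiOH = 7.851 × 10^-3 × 23.95 = 0.1880 g

0.1880 g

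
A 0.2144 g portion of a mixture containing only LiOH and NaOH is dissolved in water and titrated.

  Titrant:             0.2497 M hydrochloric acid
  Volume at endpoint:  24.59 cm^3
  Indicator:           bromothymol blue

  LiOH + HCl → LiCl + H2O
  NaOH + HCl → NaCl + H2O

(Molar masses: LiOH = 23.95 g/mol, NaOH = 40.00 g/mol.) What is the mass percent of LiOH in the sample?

21.72 %

n(HCl) = 0.02459 × 0.2497 = 6.140 × 10^-3 mol
Let x = n(LiOH), y = n(NaOH).
Titrant: 1x + 1y = 6.140 × 10^-3;  mass: 23.95x + 40.00y = 0.2144
Solving, x = 1.944 × 10^-3 mol, y = 4.196 × 10^-3 mol
mass of LiOH = 1.944 × 10^-3 × 23.95 = 0.04656 g
% LiOH = 0.04656 / 0.2144 × 100 = 21.72 %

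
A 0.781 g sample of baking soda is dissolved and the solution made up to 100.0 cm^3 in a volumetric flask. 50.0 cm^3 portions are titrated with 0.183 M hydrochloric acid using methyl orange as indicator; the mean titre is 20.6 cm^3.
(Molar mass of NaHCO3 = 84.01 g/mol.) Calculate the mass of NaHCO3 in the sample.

0.633 g

NaHCO3 + HCl → NaCl + H2O + CO2
n(HCl) per titration = 0.0206 × 0.183 = 3.77 × 10^-3 mol
n(NaHCO3) in each aliquot = 3.77 × 10^-3 mol (1:1 ratio)
n(NaHCO3) in the whole flask = 3.77 × 10^-3 × 100.0/50.0 = 7.54 × 10^-3 mol
mass of NaHCO3 = 7.54 × 10^-3 × 84.01 = 0.633 g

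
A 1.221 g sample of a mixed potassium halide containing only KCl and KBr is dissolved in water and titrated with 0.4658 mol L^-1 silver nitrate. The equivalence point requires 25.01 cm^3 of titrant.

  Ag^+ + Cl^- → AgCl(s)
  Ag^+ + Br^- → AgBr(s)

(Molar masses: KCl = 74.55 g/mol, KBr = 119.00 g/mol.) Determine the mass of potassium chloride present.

n(AgNO3) = 0.02501 × 0.4658 = 0.01165 mol
Let x = n(KCl), y = n(KBr).
Titrant: 1x + 1y = 0.01165;  mass: 74.55x + 119.00y = 1.221
Solving, x = 3.719 × 10^-3 mol, y = 7.931 × 10^-3 mol
mass of KCl = 3.719 × 10^-3 × 74.55 = 0.2773 g

0.2773 g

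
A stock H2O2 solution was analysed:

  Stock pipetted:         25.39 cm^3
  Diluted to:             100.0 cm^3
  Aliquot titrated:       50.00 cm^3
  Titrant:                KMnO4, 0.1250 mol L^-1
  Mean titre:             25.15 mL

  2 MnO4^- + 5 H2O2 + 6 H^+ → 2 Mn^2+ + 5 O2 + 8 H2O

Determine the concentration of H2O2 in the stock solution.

0.6191 mol/L

n(KMnO4) = 0.02515 × 0.1250 = 3.144 × 10^-3 mol
From the 5:2 ratio, n(H2O2) in the aliquot = 5/2 × 3.144 × 10^-3 = 7.859 × 10^-3 mol
[H2O2]_dilute = 7.859 × 10^-3 / 0.05000 = 0.1572 mol/L
Dilution factor = 100.0 / 25.39 = 3.939
[H2O2]_stock = 0.1572 × 3.939 = 0.6191 mol/L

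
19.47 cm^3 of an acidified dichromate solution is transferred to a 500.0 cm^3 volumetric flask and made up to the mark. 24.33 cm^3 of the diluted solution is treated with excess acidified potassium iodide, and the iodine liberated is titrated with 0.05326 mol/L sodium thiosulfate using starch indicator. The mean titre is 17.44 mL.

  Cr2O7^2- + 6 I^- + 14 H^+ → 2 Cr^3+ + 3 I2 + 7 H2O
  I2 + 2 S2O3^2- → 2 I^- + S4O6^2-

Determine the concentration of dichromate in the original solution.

n(S2O3^2-) = 0.01744 × 0.05326 = 9.289 × 10^-4 mol
n(I2) = n(S2O3^2-)/2 = 4.644 × 10^-4 mol
From the 1:3 ratio, n(Cr2O7^2-) in the aliquot = 1/3 × 4.644 × 10^-4 = 1.548 × 10^-4 mol
[Cr2O7^2-]_dilute = 1.548 × 10^-4 / 0.02433 = 0.006363 mol/L
[Cr2O7^2-]_original = 0.006363 × 500.0/19.47 = 0.1634 mol/L

0.1634 mol/L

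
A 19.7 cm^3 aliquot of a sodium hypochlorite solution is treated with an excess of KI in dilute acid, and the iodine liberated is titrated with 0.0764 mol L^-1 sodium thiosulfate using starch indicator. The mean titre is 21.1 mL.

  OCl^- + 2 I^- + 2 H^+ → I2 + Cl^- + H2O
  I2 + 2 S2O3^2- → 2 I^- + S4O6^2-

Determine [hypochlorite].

n(S2O3^2-) = 0.0211 × 0.0764 = 1.61 × 10^-3 mol
n(I2) = n(S2O3^2-)/2 = 8.06 × 10^-4 mol
n(OCl^-) in the aliquot = 8.06 × 10^-4 mol (1:1 ratio)
[OCl^-] = 8.06 × 10^-4 / 0.0197 = 0.0409 mol/L

0.0409 mol/L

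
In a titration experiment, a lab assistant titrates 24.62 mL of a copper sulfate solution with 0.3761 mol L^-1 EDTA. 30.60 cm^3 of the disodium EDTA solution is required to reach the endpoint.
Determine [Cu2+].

0.4675 mol/L

Cu^2+ + EDTA^4- → [Cu(EDTA)]^2-
n(EDTA) = 0.03060 L × 0.3761 mol/L = 0.01151 mol
n(Cu2+) = 0.01151 mol (1:1 mole ratio)
[Cu2+] = 0.01151 mol / 0.02462 L = 0.4675 mol/L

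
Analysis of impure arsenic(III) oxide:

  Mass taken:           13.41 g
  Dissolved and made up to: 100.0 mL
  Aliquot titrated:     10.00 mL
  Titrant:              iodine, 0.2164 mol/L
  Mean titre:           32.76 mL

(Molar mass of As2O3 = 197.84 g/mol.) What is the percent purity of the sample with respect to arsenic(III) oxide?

52.29 %

As2O3 + 2 I2 + 2 H2O → As2O5 + 4 HI
n(I2) per titration = 0.03276 × 0.2164 = 7.089 × 10^-3 mol
From the 1:2 ratio, n(As2O3) in each aliquot = 1/2 × 7.089 × 10^-3 = 3.545 × 10^-3 mol
n(As2O3) in the whole flask = 3.545 × 10^-3 × 100.0/10.00 = 0.03545 mol
mass of As2O3 = 0.03545 × 197.84 = 7.013 g
% As2O3 = 7.013 / 13.41 × 100 = 52.29 %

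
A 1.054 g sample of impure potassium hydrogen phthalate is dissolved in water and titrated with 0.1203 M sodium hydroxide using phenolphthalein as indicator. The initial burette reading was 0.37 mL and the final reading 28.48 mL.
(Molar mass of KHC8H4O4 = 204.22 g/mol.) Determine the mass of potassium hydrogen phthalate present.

0.6906 g

KHC8H4O4 + NaOH → KNaC8H4O4 + H2O
n(NaOH) = 0.02811 L × 0.1203 mol/L = 3.382 × 10^-3 mol
n(KHC8H4O4) = 3.382 × 10^-3 mol (1:1 ratio)
mass of KHC8H4O4 = 3.382 × 10^-3 × 204.22 g/mol = 0.6906 g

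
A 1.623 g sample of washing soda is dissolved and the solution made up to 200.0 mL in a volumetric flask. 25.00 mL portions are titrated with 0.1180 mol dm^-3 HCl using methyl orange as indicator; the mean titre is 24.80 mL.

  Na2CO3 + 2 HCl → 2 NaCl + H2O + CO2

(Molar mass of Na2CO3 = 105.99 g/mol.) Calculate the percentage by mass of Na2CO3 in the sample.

76.44 %

n(HCl) per titration = 0.02480 × 0.1180 = 2.926 × 10^-3 mol
From the 1:2 ratio, n(Na2CO3) in each aliquot = 1/2 × 2.926 × 10^-3 = 1.463 × 10^-3 mol
n(Na2CO3) in the whole flask = 1.463 × 10^-3 × 200.0/25.00 = 0.01171 mol
mass of Na2CO3 = 0.01171 × 105.99 = 1.241 g
% Na2CO3 = 1.241 / 1.623 × 100 = 76.44 %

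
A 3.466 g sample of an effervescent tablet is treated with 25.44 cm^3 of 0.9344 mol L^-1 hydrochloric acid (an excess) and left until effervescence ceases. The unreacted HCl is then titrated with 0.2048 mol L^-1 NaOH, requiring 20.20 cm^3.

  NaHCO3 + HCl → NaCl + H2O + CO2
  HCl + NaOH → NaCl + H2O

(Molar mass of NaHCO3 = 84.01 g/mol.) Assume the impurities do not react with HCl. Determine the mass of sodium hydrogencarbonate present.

1.649 g

n(HCl) added = 0.02544 × 0.9344 = 0.02377 mol
n(NaOH) used in back-titration = 0.02020 × 0.2048 = 4.137 × 10^-3 mol
n(HCl) left over = 4.137 × 10^-3 mol (1:1 ratio)
n(HCl) consumed by analyte = 0.02377 − 4.137 × 10^-3 = 0.01963 mol
n(NaHCO3) = 0.01963 mol (1:1 ratio)
mass of NaHCO3 = 0.01963 × 84.01 = 1.649 g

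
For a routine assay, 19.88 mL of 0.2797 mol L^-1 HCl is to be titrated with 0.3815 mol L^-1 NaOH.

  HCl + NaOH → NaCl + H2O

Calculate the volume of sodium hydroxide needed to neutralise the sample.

14.58 mL

n(HCl) = 0.01988 L × 0.2797 mol/L = 5.560 × 10^-3 mol
n(NaOH) = 5.560 × 10^-3 mol (1:1 stoichiometry)
V(NaOH) = 5.560 × 10^-3 mol / 0.3815 mol/L = 0.01458 L = 14.58 mL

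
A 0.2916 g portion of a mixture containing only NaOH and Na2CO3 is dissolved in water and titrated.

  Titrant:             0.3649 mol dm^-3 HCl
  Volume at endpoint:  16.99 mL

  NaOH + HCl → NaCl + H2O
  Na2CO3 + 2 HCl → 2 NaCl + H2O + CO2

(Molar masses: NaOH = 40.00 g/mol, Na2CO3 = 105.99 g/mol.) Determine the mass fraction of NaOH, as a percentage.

n(HCl) = 0.01699 × 0.3649 = 6.200 × 10^-3 mol
Let x = n(NaOH), y = n(Na2CO3).
Titrant: 1x + 2y = 6.200 × 10^-3;  mass: 40.00x + 105.99y = 0.2916
Solving, x = 2.843 × 10^-3 mol, y = 1.678 × 10^-3 mol
mass of NaOH = 2.843 × 10^-3 × 40.00 = 0.1137 g
% NaOH = 0.1137 / 0.2916 × 100 = 39.00 %

39.00 %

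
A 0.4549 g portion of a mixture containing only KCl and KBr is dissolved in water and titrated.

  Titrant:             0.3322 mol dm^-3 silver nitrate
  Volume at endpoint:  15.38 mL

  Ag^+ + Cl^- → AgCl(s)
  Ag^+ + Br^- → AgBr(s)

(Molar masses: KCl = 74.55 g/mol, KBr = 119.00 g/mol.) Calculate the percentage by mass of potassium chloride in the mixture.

n(AgNO3) = 0.01538 × 0.3322 = 5.109 × 10^-3 mol
Let x = n(KCl), y = n(KBr).
Titrant: 1x + 1y = 5.109 × 10^-3;  mass: 74.55x + 119.00y = 0.4549
Solving, x = 3.444 × 10^-3 mol, y = 1.665 × 10^-3 mol
mass of KCl = 3.444 × 10^-3 × 74.55 = 0.2568 g
% KCl = 0.2568 / 0.4549 × 100 = 56.45 %

56.45 %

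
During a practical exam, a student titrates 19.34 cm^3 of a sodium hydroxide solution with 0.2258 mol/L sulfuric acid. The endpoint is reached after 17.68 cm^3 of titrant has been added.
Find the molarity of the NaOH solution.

0.4128 mol/L

2 NaOH + H2SO4 → Na2SO4 + 2 H2O
n(H2SO4) = 0.01768 L × 0.2258 mol/L = 3.992 × 10^-3 mol
From the 2:1 mole ratio, n(NaOH) = 2/1 × 3.992 × 10^-3 = 7.984 × 10^-3 mol
[NaOH] = 7.984 × 10^-3 mol / 0.01934 L = 0.4128 mol/L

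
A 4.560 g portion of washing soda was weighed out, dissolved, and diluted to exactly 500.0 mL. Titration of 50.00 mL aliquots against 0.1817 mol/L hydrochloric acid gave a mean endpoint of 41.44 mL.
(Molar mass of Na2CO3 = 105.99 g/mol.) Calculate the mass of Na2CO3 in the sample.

3.990 g

Na2CO3 + 2 HCl → 2 NaCl + H2O + CO2
n(HCl) per titration = 0.04144 × 0.1817 = 7.530 × 10^-3 mol
From the 1:2 ratio, n(Na2CO3) in each aliquot = 1/2 × 7.530 × 10^-3 = 3.765 × 10^-3 mol
n(Na2CO3) in the whole flask = 3.765 × 10^-3 × 500.0/50.00 = 0.03765 mol
mass of Na2CO3 = 0.03765 × 105.99 = 3.990 g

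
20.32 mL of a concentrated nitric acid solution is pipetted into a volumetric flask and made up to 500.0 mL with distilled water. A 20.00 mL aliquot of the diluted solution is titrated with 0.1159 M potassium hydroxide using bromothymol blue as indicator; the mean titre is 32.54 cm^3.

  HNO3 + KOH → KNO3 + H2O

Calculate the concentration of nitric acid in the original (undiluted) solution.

4.640 M

n(KOH) = 0.03254 × 0.1159 = 3.771 × 10^-3 mol
n(HNO3) in the aliquot = 3.771 × 10^-3 mol (1:1 ratio)
[HNO3]_dilute = 3.771 × 10^-3 / 0.02000 = 0.1886 mol/L
Dilution factor = 500.0 / 20.32 = 24.61
[HNO3]_stock = 0.1886 × 24.61 = 4.640 mol/L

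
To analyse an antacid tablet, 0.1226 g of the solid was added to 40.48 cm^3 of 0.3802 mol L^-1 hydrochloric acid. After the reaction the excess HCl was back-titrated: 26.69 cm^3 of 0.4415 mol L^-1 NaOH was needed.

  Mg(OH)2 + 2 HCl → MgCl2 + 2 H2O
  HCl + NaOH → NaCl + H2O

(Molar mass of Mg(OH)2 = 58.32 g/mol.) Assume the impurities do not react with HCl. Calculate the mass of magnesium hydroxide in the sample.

n(HCl) added = 0.04048 × 0.3802 = 0.01539 mol
n(NaOH) used in back-titration = 0.02669 × 0.4415 = 0.01178 mol
n(HCl) left over = 0.01178 mol (1:1 ratio)
n(HCl) consumed by analyte = 0.01539 − 0.01178 = 3.607 × 10^-3 mol
From the 1:2 ratio, n(Mg(OH)2) = 1/2 × 3.607 × 10^-3 = 1.803 × 10^-3 mol
mass of Mg(OH)2 = 1.803 × 10^-3 × 58.32 = 0.1052 g

0.1052 g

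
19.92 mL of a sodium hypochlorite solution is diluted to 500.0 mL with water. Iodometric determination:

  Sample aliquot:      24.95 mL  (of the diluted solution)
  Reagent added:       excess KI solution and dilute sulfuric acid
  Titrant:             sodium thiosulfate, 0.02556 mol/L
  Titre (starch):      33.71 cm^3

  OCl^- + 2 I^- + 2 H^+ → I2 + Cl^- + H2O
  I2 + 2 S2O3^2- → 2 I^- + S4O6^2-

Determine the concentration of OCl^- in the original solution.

0.4334 mol/L

n(S2O3^2-) = 0.03371 × 0.02556 = 8.616 × 10^-4 mol
n(I2) = n(S2O3^2-)/2 = 4.308 × 10^-4 mol
n(OCl^-) in the aliquot = 4.308 × 10^-4 mol (1:1 ratio)
[OCl^-]_dilute = 4.308 × 10^-4 / 0.02495 = 0.01727 mol/L
[OCl^-]_original = 0.01727 × 500.0/19.92 = 0.4334 mol/L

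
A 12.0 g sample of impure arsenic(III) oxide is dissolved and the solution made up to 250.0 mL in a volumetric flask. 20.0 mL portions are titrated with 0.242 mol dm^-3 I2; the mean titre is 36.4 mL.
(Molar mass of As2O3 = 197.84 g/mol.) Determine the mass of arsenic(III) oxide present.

10.9 g

As2O3 + 2 I2 + 2 H2O → As2O5 + 4 HI
n(I2) per titration = 0.0364 × 0.242 = 8.81 × 10^-3 mol
From the 1:2 ratio, n(As2O3) in each aliquot = 1/2 × 8.81 × 10^-3 = 4.40 × 10^-3 mol
n(As2O3) in the whole flask = 4.40 × 10^-3 × 250.0/20.0 = 0.0551 mol
mass of As2O3 = 0.0551 × 197.84 = 10.9 g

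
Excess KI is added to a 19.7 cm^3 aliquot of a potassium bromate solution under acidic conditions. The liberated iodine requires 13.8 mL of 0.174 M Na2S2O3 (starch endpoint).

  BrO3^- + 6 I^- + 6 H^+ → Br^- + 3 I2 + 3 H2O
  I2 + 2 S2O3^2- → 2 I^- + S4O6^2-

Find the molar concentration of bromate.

n(S2O3^2-) = 0.0138 × 0.174 = 2.40 × 10^-3 mol
n(I2) = n(S2O3^2-)/2 = 1.20 × 10^-3 mol
From the 1:3 ratio, n(BrO3^-) in the aliquot = 1/3 × 1.20 × 10^-3 = 4.00 × 10^-4 mol
[BrO3^-] = 4.00 × 10^-4 / 0.0197 = 0.0203 mol/L

0.0203 M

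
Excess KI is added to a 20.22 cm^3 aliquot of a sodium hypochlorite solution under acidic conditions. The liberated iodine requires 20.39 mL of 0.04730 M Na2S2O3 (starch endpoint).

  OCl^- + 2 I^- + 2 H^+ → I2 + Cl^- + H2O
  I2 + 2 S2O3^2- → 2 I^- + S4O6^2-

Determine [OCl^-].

0.02385 M

n(S2O3^2-) = 0.02039 × 0.04730 = 9.644 × 10^-4 mol
n(I2) = n(S2O3^2-)/2 = 4.822 × 10^-4 mol
n(OCl^-) in the aliquot = 4.822 × 10^-4 mol (1:1 ratio)
[OCl^-] = 4.822 × 10^-4 / 0.02022 = 0.02385 mol/L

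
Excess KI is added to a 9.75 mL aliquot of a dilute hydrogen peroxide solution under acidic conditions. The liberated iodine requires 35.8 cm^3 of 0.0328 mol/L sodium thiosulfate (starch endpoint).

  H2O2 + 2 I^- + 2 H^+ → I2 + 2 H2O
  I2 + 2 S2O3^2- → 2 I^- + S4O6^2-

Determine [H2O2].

n(S2O3^2-) = 0.0358 × 0.0328 = 1.17 × 10^-3 mol
n(I2) = n(S2O3^2-)/2 = 5.87 × 10^-4 mol
n(H2O2) in the aliquot = 5.87 × 10^-4 mol (1:1 ratio)
[H2O2] = 5.87 × 10^-4 / 0.00975 = 0.0602 mol/L

0.0602 mol/L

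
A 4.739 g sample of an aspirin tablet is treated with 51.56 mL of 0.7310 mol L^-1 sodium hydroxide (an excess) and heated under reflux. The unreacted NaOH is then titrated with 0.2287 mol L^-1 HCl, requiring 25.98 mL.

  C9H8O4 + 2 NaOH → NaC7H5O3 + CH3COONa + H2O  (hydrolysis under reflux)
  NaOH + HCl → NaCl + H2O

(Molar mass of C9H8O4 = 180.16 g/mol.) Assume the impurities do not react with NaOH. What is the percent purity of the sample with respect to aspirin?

n(NaOH) added = 0.05156 × 0.7310 = 0.03769 mol
n(HCl) used in back-titration = 0.02598 × 0.2287 = 5.942 × 10^-3 mol
n(NaOH) left over = 5.942 × 10^-3 mol (1:1 ratio)
n(NaOH) consumed by analyte = 0.03769 − 5.942 × 10^-3 = 0.03175 mol
From the 1:2 ratio, n(C9H8O4) = 1/2 × 0.03175 = 0.01587 mol
mass of C9H8O4 = 0.01587 × 180.16 = 2.860 g
% C9H8O4 = 2.860 / 4.739 × 100 = 60.35 %

60.35 %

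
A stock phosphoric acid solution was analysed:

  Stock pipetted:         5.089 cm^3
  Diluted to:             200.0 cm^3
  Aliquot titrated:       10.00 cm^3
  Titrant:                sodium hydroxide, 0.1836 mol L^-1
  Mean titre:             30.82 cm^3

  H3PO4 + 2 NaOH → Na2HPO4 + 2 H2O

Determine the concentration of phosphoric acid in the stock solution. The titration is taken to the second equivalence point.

n(NaOH) = 0.03082 × 0.1836 = 5.659 × 10^-3 mol
From the 1:2 ratio, n(H3PO4) in the aliquot = 1/2 × 5.659 × 10^-3 = 2.829 × 10^-3 mol
[H3PO4]_dilute = 2.829 × 10^-3 / 0.01000 = 0.2829 mol/L
Dilution factor = 200.0 / 5.089 = 39.30
[H3PO4]_stock = 0.2829 × 39.30 = 11.12 mol/L

11.12 mol/L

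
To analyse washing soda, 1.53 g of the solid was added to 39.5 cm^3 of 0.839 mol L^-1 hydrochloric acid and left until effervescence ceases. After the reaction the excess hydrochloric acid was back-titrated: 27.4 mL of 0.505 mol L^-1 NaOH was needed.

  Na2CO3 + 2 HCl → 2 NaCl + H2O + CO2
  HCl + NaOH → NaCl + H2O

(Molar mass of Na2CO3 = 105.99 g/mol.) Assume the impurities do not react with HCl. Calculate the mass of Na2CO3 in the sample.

n(HCl) added = 0.0395 × 0.839 = 0.0331 mol
n(NaOH) used in back-titration = 0.0274 × 0.505 = 0.0138 mol
n(HCl) left over = 0.0138 mol (1:1 ratio)
n(HCl) consumed by analyte = 0.0331 − 0.0138 = 0.0193 mol
From the 1:2 ratio, n(Na2CO3) = 1/2 × 0.0193 = 9.65 × 10^-3 mol
mass of Na2CO3 = 9.65 × 10^-3 × 105.99 = 1.02 g

1.02 g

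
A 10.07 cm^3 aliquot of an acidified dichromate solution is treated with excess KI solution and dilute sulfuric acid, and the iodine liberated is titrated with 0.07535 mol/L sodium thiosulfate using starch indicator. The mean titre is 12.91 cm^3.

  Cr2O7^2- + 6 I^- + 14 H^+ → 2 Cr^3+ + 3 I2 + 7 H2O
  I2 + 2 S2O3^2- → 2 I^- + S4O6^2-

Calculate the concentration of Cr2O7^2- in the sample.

0.01610 mol/L

n(S2O3^2-) = 0.01291 × 0.07535 = 9.728 × 10^-4 mol
n(I2) = n(S2O3^2-)/2 = 4.864 × 10^-4 mol
From the 1:3 ratio, n(Cr2O7^2-) in the aliquot = 1/3 × 4.864 × 10^-4 = 1.621 × 10^-4 mol
[Cr2O7^2-] = 1.621 × 10^-4 / 0.01007 = 0.01610 mol/L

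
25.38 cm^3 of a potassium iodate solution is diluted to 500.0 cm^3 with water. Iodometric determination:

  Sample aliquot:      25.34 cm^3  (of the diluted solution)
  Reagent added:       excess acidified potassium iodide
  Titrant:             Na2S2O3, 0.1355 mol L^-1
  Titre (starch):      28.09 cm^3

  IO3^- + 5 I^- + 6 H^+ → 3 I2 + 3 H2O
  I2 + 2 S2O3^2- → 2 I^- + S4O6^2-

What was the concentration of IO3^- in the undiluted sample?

n(S2O3^2-) = 0.02809 × 0.1355 = 3.806 × 10^-3 mol
n(I2) = n(S2O3^2-)/2 = 1.903 × 10^-3 mol
From the 1:3 ratio, n(IO3^-) in the aliquot = 1/3 × 1.903 × 10^-3 = 6.344 × 10^-4 mol
[IO3^-]_dilute = 6.344 × 10^-4 / 0.02534 = 0.02503 mol/L
[IO3^-]_original = 0.02503 × 500.0/25.38 = 0.4932 mol/L

0.4932 mol/L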